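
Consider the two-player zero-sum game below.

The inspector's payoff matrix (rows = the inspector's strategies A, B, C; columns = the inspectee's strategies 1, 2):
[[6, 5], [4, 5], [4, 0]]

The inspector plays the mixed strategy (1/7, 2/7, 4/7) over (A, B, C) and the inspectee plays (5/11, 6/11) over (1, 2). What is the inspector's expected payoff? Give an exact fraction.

240/77

Against (5/11, 6/11), each row's expected payoff is A: 60/11; B: 50/11; C: 20/11.
Taking the (1/7, 2/7, 4/7)-weighted average: (1/7)·(60/11) + (2/7)·(50/11) + (4/7)·(20/11) = 240/77.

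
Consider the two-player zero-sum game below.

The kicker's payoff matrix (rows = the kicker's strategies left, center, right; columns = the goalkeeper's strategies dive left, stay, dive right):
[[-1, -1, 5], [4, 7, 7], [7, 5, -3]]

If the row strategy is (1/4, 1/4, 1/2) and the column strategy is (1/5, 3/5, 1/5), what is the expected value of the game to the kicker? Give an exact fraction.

71/20

Against (1/5, 3/5, 1/5), each row's expected payoff is left: 1/5; center: 32/5; right: 19/5.
Taking the (1/4, 1/4, 1/2)-weighted average: (1/4)·(1/5) + (1/4)·(32/5) + (1/2)·(19/5) = 71/20.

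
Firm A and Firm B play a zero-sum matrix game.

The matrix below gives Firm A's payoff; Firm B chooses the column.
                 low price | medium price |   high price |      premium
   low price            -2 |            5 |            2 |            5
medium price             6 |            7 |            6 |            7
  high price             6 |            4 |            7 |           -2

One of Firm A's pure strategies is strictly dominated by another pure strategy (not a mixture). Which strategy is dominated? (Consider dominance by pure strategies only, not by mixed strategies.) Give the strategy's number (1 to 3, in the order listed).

Compare low price with medium price: 6 > -2, 7 > 5, 6 > 2, 7 > 5.
So medium price strictly dominates low price for Firm A; low price is strictly dominated.

1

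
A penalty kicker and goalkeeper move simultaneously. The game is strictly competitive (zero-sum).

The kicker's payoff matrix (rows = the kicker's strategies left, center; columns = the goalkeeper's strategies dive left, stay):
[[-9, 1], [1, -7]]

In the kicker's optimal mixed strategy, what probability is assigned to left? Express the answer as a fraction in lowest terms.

Row minima are -9 and -7, so the kicker's maximin is -7; column maxima are 1 and 1, so the goalkeeper's minimax is 1. These differ, so the equilibrium is in mixed strategies.
Let the kicker play left with probability p. The goalkeeper is indifferent when −9p + (1−p) = p − 7(1−p), giving p = 4/9.

4/9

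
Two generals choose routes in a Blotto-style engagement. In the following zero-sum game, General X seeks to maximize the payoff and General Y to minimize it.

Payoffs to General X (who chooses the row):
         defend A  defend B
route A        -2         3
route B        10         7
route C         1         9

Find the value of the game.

Row route A is strictly dominated by row route C, so General X never plays it.
The remaining 2×2 game on (route B, route C) × (defend A, defend B) has no saddle point. Let General X play route B with probability p; indifference gives 10p + (1−p) = 7p + 9(1−p), so p = 8/11.
Similarly General Y's optimal q on defend A is 2/11, and the value is 10·(2/11) + (7)·(9/11) = 83/11.

83/11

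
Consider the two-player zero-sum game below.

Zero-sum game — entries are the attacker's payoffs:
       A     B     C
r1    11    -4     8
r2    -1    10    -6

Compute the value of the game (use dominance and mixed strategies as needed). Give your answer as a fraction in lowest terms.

Column A is strictly dominated by C for the defender (it gives the attacker more in every row).
The remaining 2×2 game on (r1, r2) × (B, C) has no saddle point. Let the attacker play r1 with probability p; indifference gives −4p + 10(1−p) = 8p − 6(1−p), so p = 4/7.
Similarly the defender's optimal q on B is 1/2, and the value is -4·(1/2) + (8)·(1/2) = 2.

2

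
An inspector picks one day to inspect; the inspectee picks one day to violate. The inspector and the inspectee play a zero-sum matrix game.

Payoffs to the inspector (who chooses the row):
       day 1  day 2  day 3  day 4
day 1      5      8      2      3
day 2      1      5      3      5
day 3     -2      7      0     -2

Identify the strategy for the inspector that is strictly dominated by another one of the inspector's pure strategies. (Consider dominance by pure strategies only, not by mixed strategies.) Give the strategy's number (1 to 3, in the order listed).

3

Compare day 3 with day 1: 5 > -2, 8 > 7, 2 > 0, 3 > -2.
So day 1 strictly dominates day 3 for the inspector; day 3 is strictly dominated.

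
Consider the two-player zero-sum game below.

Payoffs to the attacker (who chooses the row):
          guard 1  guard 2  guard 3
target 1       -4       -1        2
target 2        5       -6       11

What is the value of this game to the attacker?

-29/14

Column guard 3 is strictly dominated by guard 1 for the defender (it gives the attacker more in every row).
The remaining 2×2 game on (target 1, target 2) × (guard 1, guard 2) has no saddle point. Let the attacker play target 1 with probability p; indifference gives −4p + 5(1−p) = −p − 6(1−p), so p = 11/14.
Similarly the defender's optimal q on guard 1 is 5/14, and the value is -4·(5/14) + (-1)·(9/14) = -29/14.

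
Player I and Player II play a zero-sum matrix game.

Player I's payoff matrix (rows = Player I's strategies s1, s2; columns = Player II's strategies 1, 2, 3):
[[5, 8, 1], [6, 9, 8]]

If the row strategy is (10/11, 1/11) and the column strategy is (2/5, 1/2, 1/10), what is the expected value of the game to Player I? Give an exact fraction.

Against (2/5, 1/2, 1/10), each row's expected payoff is s1: 61/10; s2: 77/10.
Taking the (10/11, 1/11)-weighted average: (10/11)·(61/10) + (1/11)·(77/10) = 687/110.

687/110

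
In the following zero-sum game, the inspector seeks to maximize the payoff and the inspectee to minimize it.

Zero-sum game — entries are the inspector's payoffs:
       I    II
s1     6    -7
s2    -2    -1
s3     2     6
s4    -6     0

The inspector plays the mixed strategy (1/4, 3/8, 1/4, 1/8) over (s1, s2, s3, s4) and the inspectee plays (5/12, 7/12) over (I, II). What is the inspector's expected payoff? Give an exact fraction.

-5/32

Against (5/12, 7/12), each row's expected payoff is s1: -19/12; s2: -17/12; s3: 13/3; s4: -5/2.
Taking the (1/4, 3/8, 1/4, 1/8)-weighted average: (1/4)·(-19/12) + (3/8)·(-17/12) + (1/4)·(13/3) + (1/8)·(-5/2) = -5/32.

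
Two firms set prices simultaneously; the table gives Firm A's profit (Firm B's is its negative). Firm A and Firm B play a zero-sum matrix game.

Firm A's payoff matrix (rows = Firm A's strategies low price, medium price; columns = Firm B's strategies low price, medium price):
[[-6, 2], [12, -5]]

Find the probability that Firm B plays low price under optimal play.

Row minima are -6 and -5, so Firm A's maximin is -5; column maxima are 12 and 2, so Firm B's minimax is 2. These differ, so the equilibrium is in mixed strategies.
Let Firm B play low price with probability q. Firm A is indifferent when −6q + 2(1−q) = 12q − 5(1−q), giving q = 7/25.

7/25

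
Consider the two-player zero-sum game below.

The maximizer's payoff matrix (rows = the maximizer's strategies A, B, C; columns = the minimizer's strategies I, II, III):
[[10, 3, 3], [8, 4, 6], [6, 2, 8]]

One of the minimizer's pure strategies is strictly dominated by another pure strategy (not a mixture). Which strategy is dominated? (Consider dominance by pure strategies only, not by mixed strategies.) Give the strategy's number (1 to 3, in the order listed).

1

The minimizer prefers columns that give the maximizer less. Compare I with II: 3 < 10, 4 < 8, 2 < 6.
So II strictly dominates I for the minimizer; I is strictly dominated.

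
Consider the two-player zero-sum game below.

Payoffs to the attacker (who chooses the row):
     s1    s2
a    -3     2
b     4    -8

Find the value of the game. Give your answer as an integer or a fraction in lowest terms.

-16/17

Row minima are -3 and -8, so the attacker's maximin is -3; column maxima are 4 and 2, so the defender's minimax is 2. These differ, so the equilibrium is in mixed strategies.
Let the attacker play a with probability p. The defender is indifferent when −3p + 4(1−p) = 2p − 8(1−p), giving p = 12/17.
Let the defender play s1 with probability q. The attacker is indifferent when −3q + 2(1−q) = 4q − 8(1−q), giving q = 10/17.
The value is -3·(10/17) + (2)·(7/17) = -16/17.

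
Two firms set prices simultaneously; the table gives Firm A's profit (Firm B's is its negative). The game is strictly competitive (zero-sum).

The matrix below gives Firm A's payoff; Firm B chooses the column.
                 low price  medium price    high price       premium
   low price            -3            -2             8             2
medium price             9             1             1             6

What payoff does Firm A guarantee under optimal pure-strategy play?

Row minima: -3, 1 → Firm A's maximin is 1.
Column maxima: 9, 1, 8, 6 → Firm B's minimax is 1.
They coincide at (medium price, medium price), so the value is 1.

1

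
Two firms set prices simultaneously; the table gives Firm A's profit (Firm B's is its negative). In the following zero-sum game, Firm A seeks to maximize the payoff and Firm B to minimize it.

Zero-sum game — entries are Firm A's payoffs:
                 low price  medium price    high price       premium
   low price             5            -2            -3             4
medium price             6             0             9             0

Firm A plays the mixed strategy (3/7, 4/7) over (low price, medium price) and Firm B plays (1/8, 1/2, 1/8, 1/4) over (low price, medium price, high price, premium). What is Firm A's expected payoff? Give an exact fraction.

Against (1/8, 1/2, 1/8, 1/4), each row's expected payoff is low price: 1/4; medium price: 15/8.
Taking the (3/7, 4/7)-weighted average: (3/7)·(1/4) + (4/7)·(15/8) = 33/28.

33/28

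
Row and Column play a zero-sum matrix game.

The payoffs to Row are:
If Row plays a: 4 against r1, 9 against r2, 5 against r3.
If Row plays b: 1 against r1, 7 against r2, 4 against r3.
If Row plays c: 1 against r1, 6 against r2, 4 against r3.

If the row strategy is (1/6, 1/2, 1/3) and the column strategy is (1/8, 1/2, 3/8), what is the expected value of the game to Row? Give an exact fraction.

21/4

Against (1/8, 1/2, 3/8), each row's expected payoff is a: 55/8; b: 41/8; c: 37/8.
Taking the (1/6, 1/2, 1/3)-weighted average: (1/6)·(55/8) + (1/2)·(41/8) + (1/3)·(37/8) = 21/4.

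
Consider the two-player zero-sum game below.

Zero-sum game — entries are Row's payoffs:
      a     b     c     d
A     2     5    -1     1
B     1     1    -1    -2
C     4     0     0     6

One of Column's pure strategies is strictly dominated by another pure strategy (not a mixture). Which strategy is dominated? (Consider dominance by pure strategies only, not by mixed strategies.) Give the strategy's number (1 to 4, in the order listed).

1

Column prefers columns that give Row less. Compare a with c: -1 < 2, -1 < 1, 0 < 4.
So c strictly dominates a for Column; a is strictly dominated.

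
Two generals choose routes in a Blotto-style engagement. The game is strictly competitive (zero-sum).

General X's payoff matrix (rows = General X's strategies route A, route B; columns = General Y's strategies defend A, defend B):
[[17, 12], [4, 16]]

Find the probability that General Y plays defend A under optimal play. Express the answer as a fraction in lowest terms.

4/17

Row minima are 12 and 4, so General X's maximin is 12; column maxima are 17 and 16, so General Y's minimax is 16. These differ, so the equilibrium is in mixed strategies.
Let General Y play defend A with probability q. General X is indifferent when 17q + 12(1−q) = 4q + 16(1−q), giving q = 4/17.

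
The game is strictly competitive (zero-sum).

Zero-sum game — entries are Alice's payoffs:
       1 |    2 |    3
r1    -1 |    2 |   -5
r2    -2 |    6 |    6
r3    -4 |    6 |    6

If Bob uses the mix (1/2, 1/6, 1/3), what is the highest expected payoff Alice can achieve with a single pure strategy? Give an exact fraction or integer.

r1: (-1)·(1/2) + (2)·(1/6) + (-5)·(1/3) = -11/6.
r2: (-2)·(1/2) + (6)·(1/6) + (6)·(1/3) = 2.
r3: (-4)·(1/2) + (6)·(1/6) + (6)·(1/3) = 1.
The best pure response is r2 with expected payoff 2.

2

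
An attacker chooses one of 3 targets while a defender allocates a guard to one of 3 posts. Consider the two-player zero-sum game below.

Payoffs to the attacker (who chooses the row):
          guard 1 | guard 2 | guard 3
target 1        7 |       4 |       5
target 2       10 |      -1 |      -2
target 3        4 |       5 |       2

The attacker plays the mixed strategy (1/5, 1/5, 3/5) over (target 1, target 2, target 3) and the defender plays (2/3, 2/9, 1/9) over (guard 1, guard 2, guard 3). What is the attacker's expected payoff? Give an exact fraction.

Against (2/3, 2/9, 1/9), each row's expected payoff is target 1: 55/9; target 2: 56/9; target 3: 4.
Taking the (1/5, 1/5, 3/5)-weighted average: (1/5)·(55/9) + (1/5)·(56/9) + (3/5)·(4) = 73/15.

73/15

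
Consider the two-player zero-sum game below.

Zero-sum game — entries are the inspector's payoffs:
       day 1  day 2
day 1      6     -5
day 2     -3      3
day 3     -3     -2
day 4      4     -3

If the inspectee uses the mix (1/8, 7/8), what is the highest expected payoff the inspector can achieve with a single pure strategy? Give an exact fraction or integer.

day 1: (6)·(1/8) + (-5)·(7/8) = -29/8.
day 2: (-3)·(1/8) + (3)·(7/8) = 9/4.
day 3: (-3)·(1/8) + (-2)·(7/8) = -17/8.
day 4: (4)·(1/8) + (-3)·(7/8) = -17/8.
The best pure response is day 2 with expected payoff 9/4.

9/4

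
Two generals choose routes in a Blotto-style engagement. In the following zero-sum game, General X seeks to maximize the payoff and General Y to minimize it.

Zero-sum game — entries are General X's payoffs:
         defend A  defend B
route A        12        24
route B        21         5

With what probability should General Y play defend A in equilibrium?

Row minima are 12 and 5, so General X's maximin is 12; column maxima are 21 and 24, so General Y's minimax is 21. These differ, so the equilibrium is in mixed strategies.
Let General Y play defend A with probability q. General X is indifferent when 12q + 24(1−q) = 21q + 5(1−q), giving q = 19/28.

19/28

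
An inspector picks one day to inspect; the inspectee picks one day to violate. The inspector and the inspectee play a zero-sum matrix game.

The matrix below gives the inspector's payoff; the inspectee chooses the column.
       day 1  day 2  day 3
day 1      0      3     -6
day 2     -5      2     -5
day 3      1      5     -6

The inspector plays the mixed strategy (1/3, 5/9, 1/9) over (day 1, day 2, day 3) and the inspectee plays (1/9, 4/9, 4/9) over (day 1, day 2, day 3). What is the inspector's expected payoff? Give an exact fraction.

-124/81

Against (1/9, 4/9, 4/9), each row's expected payoff is day 1: -4/3; day 2: -17/9; day 3: -1/3.
Taking the (1/3, 5/9, 1/9)-weighted average: (1/3)·(-4/3) + (5/9)·(-17/9) + (1/9)·(-1/3) = -124/81.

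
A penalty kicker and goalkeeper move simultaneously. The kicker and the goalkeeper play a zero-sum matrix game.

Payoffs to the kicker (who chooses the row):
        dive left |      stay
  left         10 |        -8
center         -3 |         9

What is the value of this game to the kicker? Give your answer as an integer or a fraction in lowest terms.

Row minima are -8 and -3, so the kicker's maximin is -3; column maxima are 10 and 9, so the goalkeeper's minimax is 9. These differ, so the equilibrium is in mixed strategies.
Let the kicker play left with probability p. The goalkeeper is indifferent when 10p − 3(1−p) = −8p + 9(1−p), giving p = 2/5.
Let the goalkeeper play dive left with probability q. The kicker is indifferent when 10q − 8(1−q) = −3q + 9(1−q), giving q = 17/30.
The value is 10·(17/30) + (-8)·(13/30) = 11/5.

11/5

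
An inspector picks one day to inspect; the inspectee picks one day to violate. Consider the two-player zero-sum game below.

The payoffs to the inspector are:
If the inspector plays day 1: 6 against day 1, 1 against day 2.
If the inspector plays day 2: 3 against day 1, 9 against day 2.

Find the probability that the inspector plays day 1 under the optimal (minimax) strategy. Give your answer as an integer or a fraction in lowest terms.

6/11

Row minima are 1 and 3, so the inspector's maximin is 3; column maxima are 6 and 9, so the inspectee's minimax is 6. These differ, so the equilibrium is in mixed strategies.
Let the inspector play day 1 with probability p. The inspectee is indifferent when 6p + 3(1−p) = p + 9(1−p), giving p = 6/11.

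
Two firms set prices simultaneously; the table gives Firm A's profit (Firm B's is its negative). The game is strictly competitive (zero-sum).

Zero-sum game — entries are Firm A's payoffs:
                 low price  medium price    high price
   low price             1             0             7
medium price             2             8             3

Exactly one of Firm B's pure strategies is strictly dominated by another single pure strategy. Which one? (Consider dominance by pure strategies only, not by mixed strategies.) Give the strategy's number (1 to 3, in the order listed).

3

Firm B prefers columns that give Firm A less. Compare high price with low price: 1 < 7, 2 < 3.
So low price strictly dominates high price for Firm B; high price is strictly dominated.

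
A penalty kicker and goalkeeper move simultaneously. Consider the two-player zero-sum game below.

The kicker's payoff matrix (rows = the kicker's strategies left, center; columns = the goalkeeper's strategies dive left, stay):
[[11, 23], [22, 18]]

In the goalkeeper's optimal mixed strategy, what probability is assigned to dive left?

5/16

Row minima are 11 and 18, so the kicker's maximin is 18; column maxima are 22 and 23, so the goalkeeper's minimax is 22. These differ, so the equilibrium is in mixed strategies.
Let the goalkeeper play dive left with probability q. The kicker is indifferent when 11q + 23(1−q) = 22q + 18(1−q), giving q = 5/16.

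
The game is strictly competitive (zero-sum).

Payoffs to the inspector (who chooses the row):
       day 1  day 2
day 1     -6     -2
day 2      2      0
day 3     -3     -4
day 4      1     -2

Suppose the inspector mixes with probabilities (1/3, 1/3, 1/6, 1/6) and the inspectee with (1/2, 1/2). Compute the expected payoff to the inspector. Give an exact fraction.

Against (1/2, 1/2), each row's expected payoff is day 1: -4; day 2: 1; day 3: -7/2; day 4: -1/2.
Taking the (1/3, 1/3, 1/6, 1/6)-weighted average: (1/3)·(-4) + (1/3)·(1) + (1/6)·(-7/2) + (1/6)·(-1/2) = -5/3.

-5/3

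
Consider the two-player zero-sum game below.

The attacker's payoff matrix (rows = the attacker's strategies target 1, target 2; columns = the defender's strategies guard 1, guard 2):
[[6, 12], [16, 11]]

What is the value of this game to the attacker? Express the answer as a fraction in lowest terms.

Row minima are 6 and 11, so the attacker's maximin is 11; column maxima are 16 and 12, so the defender's minimax is 12. These differ, so the equilibrium is in mixed strategies.
Let the attacker play target 1 with probability p. The defender is indifferent when 6p + 16(1−p) = 12p + 11(1−p), giving p = 5/11.
Let the defender play guard 1 with probability q. The attacker is indifferent when 6q + 12(1−q) = 16q + 11(1−q), giving q = 1/11.
The value is 6·(1/11) + (12)·(10/11) = 126/11.

126/11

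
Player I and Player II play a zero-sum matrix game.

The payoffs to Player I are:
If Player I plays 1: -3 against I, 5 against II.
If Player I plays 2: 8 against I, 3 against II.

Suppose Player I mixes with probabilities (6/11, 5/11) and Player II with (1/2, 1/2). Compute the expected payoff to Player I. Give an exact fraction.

Against (1/2, 1/2), each row's expected payoff is 1: 1; 2: 11/2.
Taking the (6/11, 5/11)-weighted average: (6/11)·(1) + (5/11)·(11/2) = 67/22.

67/22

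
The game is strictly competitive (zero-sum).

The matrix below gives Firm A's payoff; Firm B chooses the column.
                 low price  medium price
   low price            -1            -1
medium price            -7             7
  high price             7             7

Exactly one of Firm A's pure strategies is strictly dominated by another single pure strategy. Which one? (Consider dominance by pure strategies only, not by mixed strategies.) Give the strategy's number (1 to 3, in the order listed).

1

Compare low price with high price: 7 > -1, 7 > -1.
So high price strictly dominates low price for Firm A; low price is strictly dominated.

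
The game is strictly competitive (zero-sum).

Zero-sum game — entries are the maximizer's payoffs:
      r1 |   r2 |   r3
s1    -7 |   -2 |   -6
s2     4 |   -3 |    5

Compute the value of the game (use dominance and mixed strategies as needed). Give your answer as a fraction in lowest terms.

-29/12

Column r3 is strictly dominated by r1 for the minimizer (it gives the maximizer more in every row).
The remaining 2×2 game on (s1, s2) × (r1, r2) has no saddle point. Let the maximizer play s1 with probability p; indifference gives −7p + 4(1−p) = −2p − 3(1−p), so p = 7/12.
Similarly the minimizer's optimal q on r1 is 1/12, and the value is -7·(1/12) + (-2)·(11/12) = -29/12.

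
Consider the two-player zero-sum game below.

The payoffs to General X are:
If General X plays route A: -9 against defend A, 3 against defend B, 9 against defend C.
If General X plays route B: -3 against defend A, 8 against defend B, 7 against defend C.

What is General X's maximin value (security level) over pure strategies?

The worst-case payoff for each row is route A: -9, route B: -3.
The best of these is -3.

-3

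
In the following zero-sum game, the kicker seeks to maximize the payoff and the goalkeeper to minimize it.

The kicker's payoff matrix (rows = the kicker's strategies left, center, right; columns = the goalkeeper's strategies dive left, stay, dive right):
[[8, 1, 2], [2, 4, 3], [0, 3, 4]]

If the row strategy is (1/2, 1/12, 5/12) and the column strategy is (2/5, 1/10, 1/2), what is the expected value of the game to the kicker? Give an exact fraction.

Against (2/5, 1/10, 1/2), each row's expected payoff is left: 43/10; center: 27/10; right: 23/10.
Taking the (1/2, 1/12, 5/12)-weighted average: (1/2)·(43/10) + (1/12)·(27/10) + (5/12)·(23/10) = 10/3.

10/3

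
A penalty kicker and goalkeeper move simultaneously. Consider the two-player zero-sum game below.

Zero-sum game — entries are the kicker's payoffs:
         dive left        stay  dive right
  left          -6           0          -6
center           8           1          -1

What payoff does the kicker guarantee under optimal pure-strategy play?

Row minima: -6, -1 → the kicker's maximin is -1.
Column maxima: 8, 1, -1 → the goalkeeper's minimax is -1.
They coincide at (center, dive right), so the value is -1.

-1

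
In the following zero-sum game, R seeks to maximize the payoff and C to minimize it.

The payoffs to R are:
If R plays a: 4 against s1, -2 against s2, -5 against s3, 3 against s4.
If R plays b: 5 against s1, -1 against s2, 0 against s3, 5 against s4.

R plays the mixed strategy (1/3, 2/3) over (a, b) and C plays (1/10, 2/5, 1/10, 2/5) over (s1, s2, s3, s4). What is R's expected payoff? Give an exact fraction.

3/2

Against (1/10, 2/5, 1/10, 2/5), each row's expected payoff is a: 3/10; b: 21/10.
Taking the (1/3, 2/3)-weighted average: (1/3)·(3/10) + (2/3)·(21/10) = 3/2.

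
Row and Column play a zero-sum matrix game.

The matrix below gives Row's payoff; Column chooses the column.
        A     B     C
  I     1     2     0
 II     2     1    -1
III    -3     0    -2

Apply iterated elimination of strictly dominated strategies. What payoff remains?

0

Column B is strictly dominated by C for Column (0<2, -1<1, -2<0); eliminate B.
Row III is strictly dominated by row I (1>-3, 0>-2); eliminate III.
Column A is strictly dominated by C for Column (0<1, -1<2); eliminate A.
Row II is strictly dominated by row I (0>-1); eliminate II.
Only (I, C) remains, with payoff 0.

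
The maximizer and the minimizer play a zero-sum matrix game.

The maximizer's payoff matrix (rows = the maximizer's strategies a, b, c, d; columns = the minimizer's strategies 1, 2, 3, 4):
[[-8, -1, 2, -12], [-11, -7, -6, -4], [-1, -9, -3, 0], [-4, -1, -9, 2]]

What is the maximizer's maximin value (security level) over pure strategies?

-9

The worst-case payoff for each row is a: -12, b: -11, c: -9, d: -9.
The best of these is -9.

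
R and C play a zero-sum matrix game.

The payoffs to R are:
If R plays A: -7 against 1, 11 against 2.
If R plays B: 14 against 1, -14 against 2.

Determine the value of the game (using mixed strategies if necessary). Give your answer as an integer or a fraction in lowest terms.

28/23

Row minima are -7 and -14, so R's maximin is -7; column maxima are 14 and 11, so C's minimax is 11. These differ, so the equilibrium is in mixed strategies.
Let R play A with probability p. C is indifferent when −7p + 14(1−p) = 11p − 14(1−p), giving p = 14/23.
Let C play 1 with probability q. R is indifferent when −7q + 11(1−q) = 14q − 14(1−q), giving q = 25/46.
The value is -7·(25/46) + (11)·(21/46) = 28/23.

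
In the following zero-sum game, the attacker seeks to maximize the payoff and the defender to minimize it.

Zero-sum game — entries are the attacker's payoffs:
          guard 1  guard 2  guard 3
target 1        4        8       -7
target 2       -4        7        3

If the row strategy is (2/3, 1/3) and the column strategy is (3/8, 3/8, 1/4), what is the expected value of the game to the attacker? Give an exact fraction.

59/24

Against (3/8, 3/8, 1/4), each row's expected payoff is target 1: 11/4; target 2: 15/8.
Taking the (2/3, 1/3)-weighted average: (2/3)·(11/4) + (1/3)·(15/8) = 59/24.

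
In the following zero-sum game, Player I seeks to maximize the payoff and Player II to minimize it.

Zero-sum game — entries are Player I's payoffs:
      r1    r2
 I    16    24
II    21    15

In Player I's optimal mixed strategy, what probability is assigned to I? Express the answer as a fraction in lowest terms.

3/7

Row minima are 16 and 15, so Player I's maximin is 16; column maxima are 21 and 24, so Player II's minimax is 21. These differ, so the equilibrium is in mixed strategies.
Let Player I play I with probability p. Player II is indifferent when 16p + 21(1−p) = 24p + 15(1−p), giving p = 3/7.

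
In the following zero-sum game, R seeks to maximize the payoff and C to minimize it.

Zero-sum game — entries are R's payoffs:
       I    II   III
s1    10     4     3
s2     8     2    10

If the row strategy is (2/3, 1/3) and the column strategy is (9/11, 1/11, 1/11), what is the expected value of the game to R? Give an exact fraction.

Against (9/11, 1/11, 1/11), each row's expected payoff is s1: 97/11; s2: 84/11.
Taking the (2/3, 1/3)-weighted average: (2/3)·(97/11) + (1/3)·(84/11) = 278/33.

278/33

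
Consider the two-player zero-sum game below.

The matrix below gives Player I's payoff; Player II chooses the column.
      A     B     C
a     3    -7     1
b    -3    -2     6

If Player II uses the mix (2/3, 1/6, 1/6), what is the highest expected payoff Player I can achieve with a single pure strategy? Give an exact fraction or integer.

a: (3)·(2/3) + (-7)·(1/6) + (1)·(1/6) = 1.
b: (-3)·(2/3) + (-2)·(1/6) + (6)·(1/6) = -4/3.
The best pure response is a with expected payoff 1.

1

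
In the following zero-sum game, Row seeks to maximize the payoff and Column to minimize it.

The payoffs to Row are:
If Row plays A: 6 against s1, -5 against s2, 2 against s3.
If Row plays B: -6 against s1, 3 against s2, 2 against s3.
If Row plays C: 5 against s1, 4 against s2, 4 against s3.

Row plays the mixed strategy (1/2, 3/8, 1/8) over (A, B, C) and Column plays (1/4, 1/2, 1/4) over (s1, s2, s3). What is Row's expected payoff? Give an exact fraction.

Against (1/4, 1/2, 1/4), each row's expected payoff is A: -1/2; B: 1/2; C: 17/4.
Taking the (1/2, 3/8, 1/8)-weighted average: (1/2)·(-1/2) + (3/8)·(1/2) + (1/8)·(17/4) = 15/32.

15/32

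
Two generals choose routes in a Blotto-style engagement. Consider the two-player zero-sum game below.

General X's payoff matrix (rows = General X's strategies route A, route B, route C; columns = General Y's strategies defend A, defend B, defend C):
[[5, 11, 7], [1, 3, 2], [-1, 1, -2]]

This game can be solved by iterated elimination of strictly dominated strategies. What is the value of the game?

Column defend B is strictly dominated by defend A for General Y (5<11, 1<3, -1<1); eliminate defend B.
Row route B is strictly dominated by row route A (5>1, 7>2); eliminate route B.
Row route C is strictly dominated by row route A (5>-1, 7>-2); eliminate route C.
Column defend C is strictly dominated by defend A for General Y (5<7); eliminate defend C.
Only (route A, defend A) remains, with payoff 5.

5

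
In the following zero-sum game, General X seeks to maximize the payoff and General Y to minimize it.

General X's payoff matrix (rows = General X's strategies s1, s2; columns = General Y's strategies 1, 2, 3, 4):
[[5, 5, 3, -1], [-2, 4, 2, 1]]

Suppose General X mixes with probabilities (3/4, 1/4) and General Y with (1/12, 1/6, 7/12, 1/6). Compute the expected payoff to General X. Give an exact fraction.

31/12

Against (1/12, 1/6, 7/12, 1/6), each row's expected payoff is s1: 17/6; s2: 11/6.
Taking the (3/4, 1/4)-weighted average: (3/4)·(17/6) + (1/4)·(11/6) = 31/12.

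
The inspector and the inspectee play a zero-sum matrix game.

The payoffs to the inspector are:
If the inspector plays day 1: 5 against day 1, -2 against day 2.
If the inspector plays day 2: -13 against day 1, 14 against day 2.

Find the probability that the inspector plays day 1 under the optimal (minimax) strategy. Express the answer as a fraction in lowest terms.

27/34

Row minima are -2 and -13, so the inspector's maximin is -2; column maxima are 5 and 14, so the inspectee's minimax is 5. These differ, so the equilibrium is in mixed strategies.
Let the inspector play day 1 with probability p. The inspectee is indifferent when 5p − 13(1−p) = −2p + 14(1−p), giving p = 27/34.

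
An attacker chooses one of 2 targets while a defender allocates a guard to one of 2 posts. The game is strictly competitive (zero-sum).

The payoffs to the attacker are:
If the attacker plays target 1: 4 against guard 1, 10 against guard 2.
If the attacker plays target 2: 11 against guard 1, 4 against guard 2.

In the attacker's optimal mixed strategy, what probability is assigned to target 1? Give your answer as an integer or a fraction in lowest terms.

Row minima are 4 and 4, so the attacker's maximin is 4; column maxima are 11 and 10, so the defender's minimax is 10. These differ, so the equilibrium is in mixed strategies.
Let the attacker play target 1 with probability p. The defender is indifferent when 4p + 11(1−p) = 10p + 4(1−p), giving p = 7/13.

7/13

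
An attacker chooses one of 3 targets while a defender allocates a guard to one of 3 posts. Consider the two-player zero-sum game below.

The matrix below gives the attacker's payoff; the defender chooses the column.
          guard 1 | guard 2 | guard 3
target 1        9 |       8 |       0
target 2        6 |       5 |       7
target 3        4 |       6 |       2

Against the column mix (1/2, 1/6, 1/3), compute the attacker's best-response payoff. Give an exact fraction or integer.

37/6

target 1: (9)·(1/2) + (8)·(1/6) + (0)·(1/3) = 35/6.
target 2: (6)·(1/2) + (5)·(1/6) + (7)·(1/3) = 37/6.
target 3: (4)·(1/2) + (6)·(1/6) + (2)·(1/3) = 11/3.
The best pure response is target 2 with expected payoff 37/6.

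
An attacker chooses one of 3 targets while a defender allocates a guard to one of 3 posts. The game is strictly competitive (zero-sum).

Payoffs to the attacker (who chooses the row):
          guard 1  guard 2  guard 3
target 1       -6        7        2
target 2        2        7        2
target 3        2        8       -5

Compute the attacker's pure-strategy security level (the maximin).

2

The worst-case payoff for each row is target 1: -6, target 2: 2, target 3: -5.
The best of these is 2.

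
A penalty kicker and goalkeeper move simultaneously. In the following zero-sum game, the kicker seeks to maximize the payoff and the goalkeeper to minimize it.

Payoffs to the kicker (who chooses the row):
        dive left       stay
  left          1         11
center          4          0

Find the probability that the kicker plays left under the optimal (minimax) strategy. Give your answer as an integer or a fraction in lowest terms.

Row minima are 1 and 0, so the kicker's maximin is 1; column maxima are 4 and 11, so the goalkeeper's minimax is 4. These differ, so the equilibrium is in mixed strategies.
Let the kicker play left with probability p. The goalkeeper is indifferent when p + 4(1−p) = 11p, giving p = 2/7.

2/7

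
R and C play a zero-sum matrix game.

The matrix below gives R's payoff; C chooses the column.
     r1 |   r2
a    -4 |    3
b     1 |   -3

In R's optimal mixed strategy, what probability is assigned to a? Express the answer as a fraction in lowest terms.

4/11

Row minima are -4 and -3, so R's maximin is -3; column maxima are 1 and 3, so C's minimax is 1. These differ, so the equilibrium is in mixed strategies.
Let R play a with probability p. C is indifferent when −4p + (1−p) = 3p − 3(1−p), giving p = 4/11.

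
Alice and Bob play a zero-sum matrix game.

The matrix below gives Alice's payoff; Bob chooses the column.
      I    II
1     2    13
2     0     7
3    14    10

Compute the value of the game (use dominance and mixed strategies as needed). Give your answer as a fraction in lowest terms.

54/5

Row 2 is strictly dominated by row 1, so Alice never plays it.
The remaining 2×2 game on (1, 3) × (I, II) has no saddle point. Let Alice play 1 with probability p; indifference gives 2p + 14(1−p) = 13p + 10(1−p), so p = 4/15.
Similarly Bob's optimal q on I is 1/5, and the value is 2·(1/5) + (13)·(4/5) = 54/5.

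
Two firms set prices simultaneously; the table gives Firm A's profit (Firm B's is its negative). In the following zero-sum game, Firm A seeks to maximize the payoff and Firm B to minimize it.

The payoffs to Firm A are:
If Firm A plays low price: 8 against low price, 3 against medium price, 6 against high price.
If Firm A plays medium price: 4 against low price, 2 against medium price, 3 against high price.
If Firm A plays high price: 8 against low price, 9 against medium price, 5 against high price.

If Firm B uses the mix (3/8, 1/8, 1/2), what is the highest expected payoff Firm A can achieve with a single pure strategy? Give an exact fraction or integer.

low price: (8)·(3/8) + (3)·(1/8) + (6)·(1/2) = 51/8.
medium price: (4)·(3/8) + (2)·(1/8) + (3)·(1/2) = 13/4.
high price: (8)·(3/8) + (9)·(1/8) + (5)·(1/2) = 53/8.
The best pure response is high price with expected payoff 53/8.

53/8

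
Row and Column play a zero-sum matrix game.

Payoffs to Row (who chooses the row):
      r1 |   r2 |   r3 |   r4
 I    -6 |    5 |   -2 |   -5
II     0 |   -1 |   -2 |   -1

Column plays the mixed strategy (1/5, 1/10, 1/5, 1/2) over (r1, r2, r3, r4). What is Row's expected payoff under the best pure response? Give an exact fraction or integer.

-1

I: (-6)·(1/5) + (5)·(1/10) + (-2)·(1/5) + (-5)·(1/2) = -18/5.
II: (0)·(1/5) + (-1)·(1/10) + (-2)·(1/5) + (-1)·(1/2) = -1.
The best pure response is II with expected payoff -1.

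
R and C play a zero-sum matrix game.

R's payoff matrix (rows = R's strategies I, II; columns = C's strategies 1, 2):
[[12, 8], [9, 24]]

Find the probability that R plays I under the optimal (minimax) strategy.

Row minima are 8 and 9, so R's maximin is 9; column maxima are 12 and 24, so C's minimax is 12. These differ, so the equilibrium is in mixed strategies.
Let R play I with probability p. C is indifferent when 12p + 9(1−p) = 8p + 24(1−p), giving p = 15/19.

15/19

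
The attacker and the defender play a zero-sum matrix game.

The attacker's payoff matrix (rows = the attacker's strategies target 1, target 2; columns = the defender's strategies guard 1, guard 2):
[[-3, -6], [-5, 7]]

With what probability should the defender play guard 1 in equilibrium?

Row minima are -6 and -5, so the attacker's maximin is -5; column maxima are -3 and 7, so the defender's minimax is -3. These differ, so the equilibrium is in mixed strategies.
Let the defender play guard 1 with probability q. The attacker is indifferent when −3q − 6(1−q) = −5q + 7(1−q), giving q = 13/15.

13/15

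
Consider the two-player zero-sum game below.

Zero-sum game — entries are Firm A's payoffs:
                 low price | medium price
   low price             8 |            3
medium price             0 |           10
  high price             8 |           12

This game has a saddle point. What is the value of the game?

Row minima: 3, 0, 8 → Firm A's maximin is 8.
Column maxima: 8, 12 → Firm B's minimax is 8.
They coincide at (high price, low price), so the value is 8.

8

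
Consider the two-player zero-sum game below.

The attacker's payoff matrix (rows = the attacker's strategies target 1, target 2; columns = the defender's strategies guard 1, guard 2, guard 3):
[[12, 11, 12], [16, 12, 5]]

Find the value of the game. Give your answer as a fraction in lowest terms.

89/8

Column guard 1 is strictly dominated by guard 2 for the defender (it gives the attacker more in every row).
The remaining 2×2 game on (target 1, target 2) × (guard 2, guard 3) has no saddle point. Let the attacker play target 1 with probability p; indifference gives 11p + 12(1−p) = 12p + 5(1−p), so p = 7/8.
Similarly the defender's optimal q on guard 2 is 7/8, and the value is 11·(7/8) + (12)·(1/8) = 89/8.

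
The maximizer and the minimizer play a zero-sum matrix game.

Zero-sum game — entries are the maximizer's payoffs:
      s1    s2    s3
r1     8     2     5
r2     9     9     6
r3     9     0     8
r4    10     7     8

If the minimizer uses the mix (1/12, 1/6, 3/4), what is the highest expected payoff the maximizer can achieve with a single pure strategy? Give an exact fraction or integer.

r1: (8)·(1/12) + (2)·(1/6) + (5)·(3/4) = 19/4.
r2: (9)·(1/12) + (9)·(1/6) + (6)·(3/4) = 27/4.
r3: (9)·(1/12) + (0)·(1/6) + (8)·(3/4) = 27/4.
r4: (10)·(1/12) + (7)·(1/6) + (8)·(3/4) = 8.
The best pure response is r4 with expected payoff 8.

8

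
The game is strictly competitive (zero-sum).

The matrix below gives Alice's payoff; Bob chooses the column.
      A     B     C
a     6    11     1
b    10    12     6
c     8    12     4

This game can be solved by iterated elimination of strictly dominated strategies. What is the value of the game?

6

Column B is strictly dominated by A for Bob (6<11, 10<12, 8<12); eliminate B.
Column A is strictly dominated by C for Bob (1<6, 6<10, 4<8); eliminate A.
Row c is strictly dominated by row b (6>4); eliminate c.
Row a is strictly dominated by row b (6>1); eliminate a.
Only (b, C) remains, with payoff 6.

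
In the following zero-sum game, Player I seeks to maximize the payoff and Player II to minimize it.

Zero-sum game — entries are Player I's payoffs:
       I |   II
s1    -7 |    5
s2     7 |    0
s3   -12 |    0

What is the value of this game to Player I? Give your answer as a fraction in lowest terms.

35/19

Row s3 is strictly dominated by row s1, so Player I never plays it.
The remaining 2×2 game on (s1, s2) × (I, II) has no saddle point. Let Player I play s1 with probability p; indifference gives −7p + 7(1−p) = 5p, so p = 7/19.
Similarly Player II's optimal q on I is 5/19, and the value is -7·(5/19) + (5)·(14/19) = 35/19.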